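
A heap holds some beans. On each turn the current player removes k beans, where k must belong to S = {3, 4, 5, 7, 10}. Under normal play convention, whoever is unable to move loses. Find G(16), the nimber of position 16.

1

G(0) = 0
G(1) = mex{} = 0
G(2) = mex{} = 0
G(3) = mex{0} = 1
G(4) = mex{0,0} = 1
G(5) = mex{0,0,0} = 1
G(6) = mex{1,0,0} = 2
G(7) = mex{1,1,0,0} = 2
G(8) = mex{1,1,1,0} = 2
G(9) = mex{2,1,1,0} = 3
G(10) = mex{2,2,1,1,0} = 3
G(11) = mex{2,2,2,1,0} = 3
G(12) = mex{3,2,2,1,0} = 4
G(13) = mex{3,3,2,2,1} = 0
G(14) = mex{3,3,3,2,1} = 0
G(15) = mex{4,3,3,2,1} = 0
G(16) = mex{0,4,3,3,2} = 1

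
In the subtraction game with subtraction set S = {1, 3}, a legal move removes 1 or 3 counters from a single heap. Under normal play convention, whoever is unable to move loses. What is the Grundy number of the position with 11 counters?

G(0) = 0
G(1) = mex{0} = 1
G(2) = mex{1} = 0
G(3) = mex{0,0} = 1
G(4) = mex{1,1} = 0
G(5) = mex{0,0} = 1
G(6) = mex{1,1} = 0
G(7) = mex{0,0} = 1
G(8) = mex{1,1} = 0
G(9) = mex{0,0} = 1
G(10) = mex{1,1} = 0
G(11) = mex{0,0} = 1

1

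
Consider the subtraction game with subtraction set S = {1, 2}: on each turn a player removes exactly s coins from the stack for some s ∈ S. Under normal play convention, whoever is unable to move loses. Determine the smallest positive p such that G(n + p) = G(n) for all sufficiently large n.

3

G(0) = 0
G(1) = mex{0} = 1
G(2) = mex{1,0} = 2
G(3) = mex{2,1} = 0
G(4) = mex{0,2} = 1
G(5) = mex{1,0} = 2
G(6) = mex{2,1} = 0
G(7) = mex{0,2} = 1
G(8) = mex{1,0} = 2
G(9) = mex{2,1} = 0
G(10) = mex{0,2} = 1
G(11) = mex{1,0} = 2
G(12) = mex{2,1} = 0
G(13) = mex{0,2} = 1
G(14) = mex{1,0} = 2
G(n+3) = G(n) holds for n = 0,…,1 (a full window of length max(S) = 2), so the sequence is purely periodic with period 3.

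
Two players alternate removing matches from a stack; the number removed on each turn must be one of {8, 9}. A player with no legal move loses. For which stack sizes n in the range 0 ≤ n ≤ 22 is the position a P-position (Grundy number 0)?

n :  0  1  2  3  4  5  6  7  8  9 10 11 12 13 14 15 16 17 18 19 20 21 22
G :  0  0  0  0  0  0  0  0  1  1  1  1  1  1  1  1  2  0  0  0  0  0  0
P-positions are exactly the n with G(n) = 0.

0, 1, 2, 3, 4, 5, 6, 7, 17, 18, 19, 20, 21, 22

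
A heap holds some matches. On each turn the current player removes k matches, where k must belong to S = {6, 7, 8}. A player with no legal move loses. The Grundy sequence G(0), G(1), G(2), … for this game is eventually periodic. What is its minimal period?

14

G(0) = 0
G(1) = mex{} = 0
G(2) = mex{} = 0
G(3) = mex{} = 0
G(4) = mex{} = 0
G(5) = mex{} = 0
G(6) = mex{0} = 1
G(7) = mex{0,0} = 1
G(8) = mex{0,0,0} = 1
G(9) = mex{0,0,0} = 1
G(10) = mex{0,0,0} = 1
G(11) = mex{0,0,0} = 1
G(12) = mex{1,0,0} = 2
G(13) = mex{1,1,0} = 2
G(14) = mex{1,1,1} = 0
G(15) = mex{1,1,1} = 0
G(16) = mex{1,1,1} = 0
G(17) = mex{1,1,1} = 0
G(18) = mex{2,1,1} = 0
G(19) = mex{2,2,1} = 0
G(20) = mex{0,2,2} = 1
G(21) = mex{0,0,2} = 1
G(22) = mex{0,0,0} = 1
G(23) = mex{0,0,0} = 1
G(24) = mex{0,0,0} = 1
G(25) = mex{0,0,0} = 1
G(26) = mex{1,0,0} = 2
G(27) = mex{1,1,0} = 2
G(28) = mex{1,1,1} = 0
G(29) = mex{1,1,1} = 0
G(n+14) = G(n) holds for n = 0,…,7 (a full window of length max(S) = 8), so the sequence is purely periodic with period 14.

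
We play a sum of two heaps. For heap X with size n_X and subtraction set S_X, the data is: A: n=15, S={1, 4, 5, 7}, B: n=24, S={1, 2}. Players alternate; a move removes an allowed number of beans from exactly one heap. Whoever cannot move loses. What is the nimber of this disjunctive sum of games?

3

Heap A, S = {1, 4, 5, 7}:
n :  0  1  2  3  4  5  6  7  8  9 10 11 12 13 14 15
G :  0  1  0  1  2  3  2  3  0  1  0  1  2  3  2  3
G_A(15) = 3.
Heap B, S = {1, 2}:
G(0) = 0
G(1) = mex{0} = 1
G(2) = mex{1,0} = 2
G(3) = mex{2,1} = 0
G(4) = mex{0,2} = 1
G(5) = mex{1,0} = 2
G(6) = mex{2,1} = 0
G(7) = mex{0,2} = 1
G(8) = mex{1,0} = 2
G(9) = mex{2,1} = 0
G(10) = mex{0,2} = 1
G(11) = mex{1,0} = 2
G(12) = mex{2,1} = 0
G(13) = mex{0,2} = 1
G(14) = mex{1,0} = 2
G(15) = mex{2,1} = 0
G(16) = mex{0,2} = 1
G(17) = mex{1,0} = 2
G(18) = mex{2,1} = 0
G(19) = mex{0,2} = 1
G(20) = mex{1,0} = 2
G(21) = mex{2,1} = 0
G(22) = mex{0,2} = 1
G(23) = mex{1,0} = 2
G(24) = mex{2,1} = 0
G_B(24) = 0.
Combined Grundy value = 3 ⊕ 0 = 3.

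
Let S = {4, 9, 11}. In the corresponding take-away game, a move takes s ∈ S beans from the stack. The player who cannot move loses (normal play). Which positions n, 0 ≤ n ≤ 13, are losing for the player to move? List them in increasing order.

0, 1, 2, 3, 8

n :  0  1  2  3  4  5  6  7  8  9 10 11 12 13
G :  0  0  0  0  1  1  1  1  0  2  2  2  1  3
P-positions are exactly the n with G(n) = 0.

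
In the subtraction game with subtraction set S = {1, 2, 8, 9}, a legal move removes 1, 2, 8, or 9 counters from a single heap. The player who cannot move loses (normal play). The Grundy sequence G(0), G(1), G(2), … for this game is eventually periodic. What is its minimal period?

n :  0  1  2  3  4  5  6  7  8  9 10 11 12 13 14 15 16 17 18 19 20 21
G :  0  1  2  0  1  2  0  1  2  3  0  1  2  0  1  2  0  1  2  3  0  1
G(n+10) = G(n) holds for n = 0,…,8 (a full window of length max(S) = 9), so the sequence is purely periodic with period 10.

10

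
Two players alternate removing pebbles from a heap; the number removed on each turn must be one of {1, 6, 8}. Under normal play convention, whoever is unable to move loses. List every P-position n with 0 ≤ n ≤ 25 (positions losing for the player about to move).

0, 2, 4, 7, 9, 11, 14, 16, 18, 21, 23, 25

n :  0  1  2  3  4  5  6  7  8  9 10 11 12 13 14 15 16 17 18 19 20 21 22 23 24 25
G :  0  1  0  1  0  1  2  0  1  0  1  0  1  2  0  1  0  1  0  1  2  0  1  0  1  0
P-positions are exactly the n with G(n) = 0.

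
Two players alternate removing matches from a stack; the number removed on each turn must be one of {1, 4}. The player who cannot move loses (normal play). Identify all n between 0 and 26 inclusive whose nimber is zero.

0, 2, 5, 7, 10, 12, 15, 17, 20, 22, 25

G(0) = 0
G(1) = mex{0} = 1
G(2) = mex{1} = 0
G(3) = mex{0} = 1
G(4) = mex{1,0} = 2
G(5) = mex{2,1} = 0
G(6) = mex{0,0} = 1
G(7) = mex{1,1} = 0
G(8) = mex{0,2} = 1
G(9) = mex{1,0} = 2
G(10) = mex{2,1} = 0
G(11) = mex{0,0} = 1
G(12) = mex{1,1} = 0
G(13) = mex{0,2} = 1
G(14) = mex{1,0} = 2
G(15) = mex{2,1} = 0
G(16) = mex{0,0} = 1
G(17) = mex{1,1} = 0
G(18) = mex{0,2} = 1
G(19) = mex{1,0} = 2
G(20) = mex{2,1} = 0
G(21) = mex{0,0} = 1
G(22) = mex{1,1} = 0
G(23) = mex{0,2} = 1
G(24) = mex{1,0} = 2
G(25) = mex{2,1} = 0
G(26) = mex{0,0} = 1
P-positions are exactly the n with G(n) = 0.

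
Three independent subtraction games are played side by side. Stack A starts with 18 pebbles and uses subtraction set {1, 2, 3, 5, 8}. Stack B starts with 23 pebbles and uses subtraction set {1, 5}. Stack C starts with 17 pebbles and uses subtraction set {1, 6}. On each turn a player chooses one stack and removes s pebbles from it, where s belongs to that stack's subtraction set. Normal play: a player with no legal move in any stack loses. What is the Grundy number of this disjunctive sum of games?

Stack A, S = {1, 2, 3, 5, 8}:
G(0) = 0
G(1) = mex{0} = 1
G(2) = mex{1,0} = 2
G(3) = mex{2,1,0} = 3
G(4) = mex{3,2,1} = 0
G(5) = mex{0,3,2,0} = 1
G(6) = mex{1,0,3,1} = 2
G(7) = mex{2,1,0,2} = 3
G(8) = mex{3,2,1,3,0} = 4
G(9) = mex{4,3,2,0,1} = 5
G(10) = mex{5,4,3,1,2} = 0
G(11) = mex{0,5,4,2,3} = 1
G(12) = mex{1,0,5,3,0} = 2
G(13) = mex{2,1,0,4,1} = 3
G(14) = mex{3,2,1,5,2} = 0
G(15) = mex{0,3,2,0,3} = 1
G(16) = mex{1,0,3,1,4} = 2
G(17) = mex{2,1,0,2,5} = 3
G(18) = mex{3,2,1,3,0} = 4
G_A(18) = 4.
Stack B, S = {1, 5}:
G(0) = 0
G(1) = mex{0} = 1
G(2) = mex{1} = 0
G(3) = mex{0} = 1
G(4) = mex{1} = 0
G(5) = mex{0,0} = 1
G(6) = mex{1,1} = 0
G(7) = mex{0,0} = 1
G(8) = mex{1,1} = 0
G(9) = mex{0,0} = 1
G(10) = mex{1,1} = 0
G(11) = mex{0,0} = 1
G(12) = mex{1,1} = 0
G(13) = mex{0,0} = 1
G(14) = mex{1,1} = 0
G(15) = mex{0,0} = 1
G(16) = mex{1,1} = 0
G(17) = mex{0,0} = 1
G(18) = mex{1,1} = 0
G(19) = mex{0,0} = 1
G(20) = mex{1,1} = 0
G(21) = mex{0,0} = 1
G(22) = mex{1,1} = 0
G(23) = mex{0,0} = 1
G_B(23) = 1.
Stack C, S = {1, 6}:
G(0) = 0
G(1) = mex{0} = 1
G(2) = mex{1} = 0
G(3) = mex{0} = 1
G(4) = mex{1} = 0
G(5) = mex{0} = 1
G(6) = mex{1,0} = 2
G(7) = mex{2,1} = 0
G(8) = mex{0,0} = 1
G(9) = mex{1,1} = 0
G(10) = mex{0,0} = 1
G(11) = mex{1,1} = 0
G(12) = mex{0,2} = 1
G(13) = mex{1,0} = 2
G(14) = mex{2,1} = 0
G(15) = mex{0,0} = 1
G(16) = mex{1,1} = 0
G(17) = mex{0,0} = 1
G_C(17) = 1.
Combined Grundy value = 4 ⊕ 1 ⊕ 1 = 4.

4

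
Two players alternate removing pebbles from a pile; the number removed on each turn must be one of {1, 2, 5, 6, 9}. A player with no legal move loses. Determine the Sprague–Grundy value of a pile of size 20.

3

n :  0  1  2  3  4  5  6  7  8  9 10 11 12 13 14 15 16 17 18 19 20
G :  0  1  2  0  1  2  3  0  1  2  0  1  2  3  0  1  2  0  1  2  3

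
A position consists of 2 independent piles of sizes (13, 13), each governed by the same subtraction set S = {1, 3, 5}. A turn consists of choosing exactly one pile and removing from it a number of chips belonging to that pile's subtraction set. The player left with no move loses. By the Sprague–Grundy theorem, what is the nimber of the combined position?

All piles use S = {1, 3, 5}:
n :  0  1  2  3  4  5  6  7  8  9 10 11 12 13
G :  0  1  0  1  0  1  0  1  0  1  0  1  0  1
Pile A: G(13) = 1.
Pile B: G(13) = 1.
Combined Grundy value = 1 ⊕ 1 = 0.

0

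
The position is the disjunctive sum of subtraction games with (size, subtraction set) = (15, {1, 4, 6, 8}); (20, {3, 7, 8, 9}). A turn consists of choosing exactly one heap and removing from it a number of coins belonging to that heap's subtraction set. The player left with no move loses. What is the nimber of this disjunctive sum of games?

0

Heap A, S = {1, 4, 6, 8}:
n :  0  1  2  3  4  5  6  7  8  9 10 11 12 13 14 15
G :  0  1  0  1  2  0  1  0  1  2  3  2  0  1  0  1
G_A(15) = 1.
Heap B, S = {3, 7, 8, 9}:
G(0) = 0
G(1) = mex{} = 0
G(2) = mex{} = 0
G(3) = mex{0} = 1
G(4) = mex{0} = 1
G(5) = mex{0} = 1
G(6) = mex{1} = 0
G(7) = mex{1,0} = 2
G(8) = mex{1,0,0} = 2
G(9) = mex{0,0,0,0} = 1
G(10) = mex{2,1,0,0} = 3
G(11) = mex{2,1,1,0} = 3
G(12) = mex{1,1,1,1} = 0
G(13) = mex{3,0,1,1} = 2
G(14) = mex{3,2,0,1} = 4
G(15) = mex{0,2,2,0} = 1
G(16) = mex{2,1,2,2} = 0
G(17) = mex{4,3,1,2} = 0
G(18) = mex{1,3,3,1} = 0
G(19) = mex{0,0,3,3} = 1
G(20) = mex{0,2,0,3} = 1
G_B(20) = 1.
Combined Grundy value = 1 ⊕ 1 = 0.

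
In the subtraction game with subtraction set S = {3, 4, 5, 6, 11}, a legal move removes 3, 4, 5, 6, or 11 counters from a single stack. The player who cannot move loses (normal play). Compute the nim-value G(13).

n :  0  1  2  3  4  5  6  7  8  9 10 11 12 13
G :  0  0  0  1  1  1  2  2  2  0  0  3  1  1

1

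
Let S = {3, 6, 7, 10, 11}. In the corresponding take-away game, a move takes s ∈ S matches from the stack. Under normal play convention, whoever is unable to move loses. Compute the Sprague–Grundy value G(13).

G(0) = 0
G(1) = mex{} = 0
G(2) = mex{} = 0
G(3) = mex{0} = 1
G(4) = mex{0} = 1
G(5) = mex{0} = 1
G(6) = mex{1,0} = 2
G(7) = mex{1,0,0} = 2
G(8) = mex{1,0,0} = 2
G(9) = mex{2,1,0} = 3
G(10) = mex{2,1,1,0} = 3
G(11) = mex{2,1,1,0,0} = 3
G(12) = mex{3,2,1,0,0} = 4
G(13) = mex{3,2,2,1,0} = 4

4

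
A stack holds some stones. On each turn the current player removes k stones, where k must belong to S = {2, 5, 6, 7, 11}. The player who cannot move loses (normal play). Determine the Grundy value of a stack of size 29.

n :  0  1  2  3  4  5  6  7  8  9 10 11 12 13 14 15 16 17 18 19 20 21 22 23 24 25 26 27 28 29
G :  0  0  1  1  0  2  1  3  2  2  3  3  4  0  0  1  1  0  2  1  3  2  2  3  3  4  0  0  1  1

1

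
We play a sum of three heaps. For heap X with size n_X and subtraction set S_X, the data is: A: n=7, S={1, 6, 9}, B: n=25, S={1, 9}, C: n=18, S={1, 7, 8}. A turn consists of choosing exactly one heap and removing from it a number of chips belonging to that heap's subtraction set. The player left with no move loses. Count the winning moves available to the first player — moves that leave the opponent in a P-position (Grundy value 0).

Heap A, S = {1, 6, 9}:
G(0) = 0
G(1) = mex{0} = 1
G(2) = mex{1} = 0
G(3) = mex{0} = 1
G(4) = mex{1} = 0
G(5) = mex{0} = 1
G(6) = mex{1,0} = 2
G(7) = mex{2,1} = 0
G_A(7) = 0.
Heap B, S = {1, 9}:
G(0) = 0
G(1) = mex{0} = 1
G(2) = mex{1} = 0
G(3) = mex{0} = 1
G(4) = mex{1} = 0
G(5) = mex{0} = 1
G(6) = mex{1} = 0
G(7) = mex{0} = 1
G(8) = mex{1} = 0
G(9) = mex{0,0} = 1
G(10) = mex{1,1} = 0
G(11) = mex{0,0} = 1
G(12) = mex{1,1} = 0
G(13) = mex{0,0} = 1
G(14) = mex{1,1} = 0
G(15) = mex{0,0} = 1
G(16) = mex{1,1} = 0
G(17) = mex{0,0} = 1
G(18) = mex{1,1} = 0
G(19) = mex{0,0} = 1
G(20) = mex{1,1} = 0
G(21) = mex{0,0} = 1
G(22) = mex{1,1} = 0
G(23) = mex{0,0} = 1
G(24) = mex{1,1} = 0
G(25) = mex{0,0} = 1
G_B(25) = 1.
Heap C, S = {1, 7, 8}:
G(0) = 0
G(1) = mex{0} = 1
G(2) = mex{1} = 0
G(3) = mex{0} = 1
G(4) = mex{1} = 0
G(5) = mex{0} = 1
G(6) = mex{1} = 0
G(7) = mex{0,0} = 1
G(8) = mex{1,1,0} = 2
G(9) = mex{2,0,1} = 3
G(10) = mex{3,1,0} = 2
G(11) = mex{2,0,1} = 3
G(12) = mex{3,1,0} = 2
G(13) = mex{2,0,1} = 3
G(14) = mex{3,1,0} = 2
G(15) = mex{2,2,1} = 0
G(16) = mex{0,3,2} = 1
G(17) = mex{1,2,3} = 0
G(18) = mex{0,3,2} = 1
G_C(18) = 1.
Combined Grundy value = 0 ⊕ 1 ⊕ 1 = 0.
A winning move leaves total XOR = 0, i.e. changes one component's Grundy value g to g ⊕ X where X is the current total.
Heap A: target g' = 0⊕0 = 0, but every legal move changes the Grundy value (mex property), so 0 moves.
Heap B: target g' = 1⊕0 = 1, but every legal move changes the Grundy value (mex property), so 0 moves.
Heap C: target g' = 1⊕0 = 1, but every legal move changes the Grundy value (mex property), so 0 moves.

0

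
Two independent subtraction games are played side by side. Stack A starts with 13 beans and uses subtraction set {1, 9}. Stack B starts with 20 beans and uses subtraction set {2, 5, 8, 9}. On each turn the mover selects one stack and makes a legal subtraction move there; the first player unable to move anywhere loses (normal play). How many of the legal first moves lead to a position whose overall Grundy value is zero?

0

Stack A, S = {1, 9}:
n :  0  1  2  3  4  5  6  7  8  9 10 11 12 13
G :  0  1  0  1  0  1  0  1  0  1  0  1  0  1
G_A(13) = 1.
Stack B, S = {2, 5, 8, 9}:
G(0) = 0
G(1) = mex{} = 0
G(2) = mex{0} = 1
G(3) = mex{0} = 1
G(4) = mex{1} = 0
G(5) = mex{1,0} = 2
G(6) = mex{0,0} = 1
G(7) = mex{2,1} = 0
G(8) = mex{1,1,0} = 2
G(9) = mex{0,0,0,0} = 1
G(10) = mex{2,2,1,0} = 3
G(11) = mex{1,1,1,1} = 0
G(12) = mex{3,0,0,1} = 2
G(13) = mex{0,2,2,0} = 1
G(14) = mex{2,1,1,2} = 0
G(15) = mex{1,3,0,1} = 2
G(16) = mex{0,0,2,0} = 1
G(17) = mex{2,2,1,2} = 0
G(18) = mex{1,1,3,1} = 0
G(19) = mex{0,0,0,3} = 1
G(20) = mex{0,2,2,0} = 1
G_B(20) = 1.
Combined Grundy value = 1 ⊕ 1 = 0.
A winning move leaves total XOR = 0, i.e. changes one component's Grundy value g to g ⊕ X where X is the current total.
Stack A: target g' = 1⊕0 = 1, but every legal move changes the Grundy value (mex property), so 0 moves.
Stack B: target g' = 1⊕0 = 1, but every legal move changes the Grundy value (mex property), so 0 moves.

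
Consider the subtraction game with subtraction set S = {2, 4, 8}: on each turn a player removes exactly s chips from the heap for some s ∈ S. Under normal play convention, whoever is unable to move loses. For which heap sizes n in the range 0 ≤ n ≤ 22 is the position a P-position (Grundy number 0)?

0, 1, 6, 7, 12, 13, 18, 19

n :  0  1  2  3  4  5  6  7  8  9 10 11 12 13 14 15 16 17 18 19 20 21 22
G :  0  0  1  1  2  2  0  0  1  1  2  2  0  0  1  1  2  2  0  0  1  1  2
P-positions are exactly the n with G(n) = 0.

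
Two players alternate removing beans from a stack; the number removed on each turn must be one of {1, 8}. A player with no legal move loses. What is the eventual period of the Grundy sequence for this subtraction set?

n :  0  1  2  3  4  5  6  7  8  9 10 11 12 13 14 15 16 17 18 19
G :  0  1  0  1  0  1  0  1  2  0  1  0  1  0  1  0  1  2  0  1
G(n+9) = G(n) holds for n = 0,…,7 (a full window of length max(S) = 8), so the sequence is purely periodic with period 9.

9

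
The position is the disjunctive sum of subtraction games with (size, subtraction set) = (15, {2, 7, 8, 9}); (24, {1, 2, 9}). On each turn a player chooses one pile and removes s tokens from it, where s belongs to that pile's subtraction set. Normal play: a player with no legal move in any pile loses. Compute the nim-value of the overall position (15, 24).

1

Pile A, S = {2, 7, 8, 9}:
n :  0  1  2  3  4  5  6  7  8  9 10 11 12 13 14 15
G :  0  0  1  1  0  0  1  1  2  2  3  3  2  2  3  0
G_A(15) = 0.
Pile B, S = {1, 2, 9}:
G(0) = 0
G(1) = mex{0} = 1
G(2) = mex{1,0} = 2
G(3) = mex{2,1} = 0
G(4) = mex{0,2} = 1
G(5) = mex{1,0} = 2
G(6) = mex{2,1} = 0
G(7) = mex{0,2} = 1
G(8) = mex{1,0} = 2
G(9) = mex{2,1,0} = 3
G(10) = mex{3,2,1} = 0
G(11) = mex{0,3,2} = 1
G(12) = mex{1,0,0} = 2
G(13) = mex{2,1,1} = 0
G(14) = mex{0,2,2} = 1
G(15) = mex{1,0,0} = 2
G(16) = mex{2,1,1} = 0
G(17) = mex{0,2,2} = 1
G(18) = mex{1,0,3} = 2
G(19) = mex{2,1,0} = 3
G(20) = mex{3,2,1} = 0
G(21) = mex{0,3,2} = 1
G(22) = mex{1,0,0} = 2
G(23) = mex{2,1,1} = 0
G(24) = mex{0,2,2} = 1
G_B(24) = 1.
Combined Grundy value = 0 ⊕ 1 = 1.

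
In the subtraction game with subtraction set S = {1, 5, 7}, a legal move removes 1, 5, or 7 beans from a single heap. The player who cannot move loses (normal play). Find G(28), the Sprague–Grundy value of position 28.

0

G(0) = 0
G(1) = mex{0} = 1
G(2) = mex{1} = 0
G(3) = mex{0} = 1
G(4) = mex{1} = 0
G(5) = mex{0,0} = 1
G(6) = mex{1,1} = 0
G(7) = mex{0,0,0} = 1
G(8) = mex{1,1,1} = 0
G(9) = mex{0,0,0} = 1
G(10) = mex{1,1,1} = 0
G(11) = mex{0,0,0} = 1
G(12) = mex{1,1,1} = 0
G(13) = mex{0,0,0} = 1
G(14) = mex{1,1,1} = 0
G(15) = mex{0,0,0} = 1
G(16) = mex{1,1,1} = 0
G(17) = mex{0,0,0} = 1
G(18) = mex{1,1,1} = 0
G(19) = mex{0,0,0} = 1
G(20) = mex{1,1,1} = 0
G(21) = mex{0,0,0} = 1
G(22) = mex{1,1,1} = 0
G(23) = mex{0,0,0} = 1
G(24) = mex{1,1,1} = 0
G(25) = mex{0,0,0} = 1
G(26) = mex{1,1,1} = 0
G(27) = mex{0,0,0} = 1
G(28) = mex{1,1,1} = 0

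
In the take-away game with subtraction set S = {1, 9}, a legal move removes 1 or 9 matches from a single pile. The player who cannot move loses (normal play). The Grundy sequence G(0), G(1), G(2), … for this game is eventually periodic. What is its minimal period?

n :  0  1  2  3  4  5  6  7  8  9 10 11 12 13 14
G :  0  1  0  1  0  1  0  1  0  1  0  1  0  1  0
G(n+2) = G(n) holds for n = 0,…,8 (a full window of length max(S) = 9), so the sequence is purely periodic with period 2.

2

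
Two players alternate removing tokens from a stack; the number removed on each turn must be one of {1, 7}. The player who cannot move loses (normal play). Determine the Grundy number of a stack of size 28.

0

n :  0  1  2  3  4  5  6  7  8  9 10 11 12 13 14 15 16 17 18 19 20 21 22 23 24 25 26 27 28
G :  0  1  0  1  0  1  0  1  0  1  0  1  0  1  0  1  0  1  0  1  0  1  0  1  0  1  0  1  0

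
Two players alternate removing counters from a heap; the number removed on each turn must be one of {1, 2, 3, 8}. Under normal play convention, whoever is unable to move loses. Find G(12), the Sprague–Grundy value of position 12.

3

n :  0  1  2  3  4  5  6  7  8  9 10 11 12
G :  0  1  2  3  0  1  2  3  4  0  1  2  3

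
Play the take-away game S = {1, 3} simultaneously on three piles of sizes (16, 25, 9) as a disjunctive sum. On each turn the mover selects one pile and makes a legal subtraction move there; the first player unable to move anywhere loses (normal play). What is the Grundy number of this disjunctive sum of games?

All piles use S = {1, 3}:
G(0) = 0
G(1) = mex{0} = 1
G(2) = mex{1} = 0
G(3) = mex{0,0} = 1
G(4) = mex{1,1} = 0
G(5) = mex{0,0} = 1
G(6) = mex{1,1} = 0
G(7) = mex{0,0} = 1
G(8) = mex{1,1} = 0
G(9) = mex{0,0} = 1
G(10) = mex{1,1} = 0
G(11) = mex{0,0} = 1
G(12) = mex{1,1} = 0
G(13) = mex{0,0} = 1
G(14) = mex{1,1} = 0
G(15) = mex{0,0} = 1
G(16) = mex{1,1} = 0
G(17) = mex{0,0} = 1
G(18) = mex{1,1} = 0
G(19) = mex{0,0} = 1
G(20) = mex{1,1} = 0
G(21) = mex{0,0} = 1
G(22) = mex{1,1} = 0
G(23) = mex{0,0} = 1
G(24) = mex{1,1} = 0
G(25) = mex{0,0} = 1
Pile A: G(16) = 0.
Pile B: G(25) = 1.
Pile C: G(9) = 1.
Combined Grundy value = 0 ⊕ 1 ⊕ 1 = 0.

0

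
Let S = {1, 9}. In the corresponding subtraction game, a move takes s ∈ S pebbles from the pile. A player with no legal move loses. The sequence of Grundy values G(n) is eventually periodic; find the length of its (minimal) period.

G(0) = 0
G(1) = mex{0} = 1
G(2) = mex{1} = 0
G(3) = mex{0} = 1
G(4) = mex{1} = 0
G(5) = mex{0} = 1
G(6) = mex{1} = 0
G(7) = mex{0} = 1
G(8) = mex{1} = 0
G(9) = mex{0,0} = 1
G(10) = mex{1,1} = 0
G(11) = mex{0,0} = 1
G(12) = mex{1,1} = 0
G(13) = mex{0,0} = 1
G(14) = mex{1,1} = 0
G(n+2) = G(n) holds for n = 0,…,8 (a full window of length max(S) = 9), so the sequence is purely periodic with period 2.

2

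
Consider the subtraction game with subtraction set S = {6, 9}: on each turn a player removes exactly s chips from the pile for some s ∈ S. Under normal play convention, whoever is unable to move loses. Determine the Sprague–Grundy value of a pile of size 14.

2

G(0) = 0
G(1) = mex{} = 0
G(2) = mex{} = 0
G(3) = mex{} = 0
G(4) = mex{} = 0
G(5) = mex{} = 0
G(6) = mex{0} = 1
G(7) = mex{0} = 1
G(8) = mex{0} = 1
G(9) = mex{0,0} = 1
G(10) = mex{0,0} = 1
G(11) = mex{0,0} = 1
G(12) = mex{1,0} = 2
G(13) = mex{1,0} = 2
G(14) = mex{1,0} = 2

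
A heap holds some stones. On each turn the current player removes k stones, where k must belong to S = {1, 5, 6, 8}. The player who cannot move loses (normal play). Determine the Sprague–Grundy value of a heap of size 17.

2

G(0) = 0
G(1) = mex{0} = 1
G(2) = mex{1} = 0
G(3) = mex{0} = 1
G(4) = mex{1} = 0
G(5) = mex{0,0} = 1
G(6) = mex{1,1,0} = 2
G(7) = mex{2,0,1} = 3
G(8) = mex{3,1,0,0} = 2
G(9) = mex{2,0,1,1} = 3
G(10) = mex{3,1,0,0} = 2
G(11) = mex{2,2,1,1} = 0
G(12) = mex{0,3,2,0} = 1
G(13) = mex{1,2,3,1} = 0
G(14) = mex{0,3,2,2} = 1
G(15) = mex{1,2,3,3} = 0
G(16) = mex{0,0,2,2} = 1
G(17) = mex{1,1,0,3} = 2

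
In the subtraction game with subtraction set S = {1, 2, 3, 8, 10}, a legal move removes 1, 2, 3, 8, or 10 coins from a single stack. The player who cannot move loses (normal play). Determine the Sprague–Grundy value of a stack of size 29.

2

G(0) = 0
G(1) = mex{0} = 1
G(2) = mex{1,0} = 2
G(3) = mex{2,1,0} = 3
G(4) = mex{3,2,1} = 0
G(5) = mex{0,3,2} = 1
G(6) = mex{1,0,3} = 2
G(7) = mex{2,1,0} = 3
G(8) = mex{3,2,1,0} = 4
G(9) = mex{4,3,2,1} = 0
G(10) = mex{0,4,3,2,0} = 1
G(11) = mex{1,0,4,3,1} = 2
G(12) = mex{2,1,0,0,2} = 3
G(13) = mex{3,2,1,1,3} = 0
G(14) = mex{0,3,2,2,0} = 1
G(15) = mex{1,0,3,3,1} = 2
G(16) = mex{2,1,0,4,2} = 3
G(17) = mex{3,2,1,0,3} = 4
G(18) = mex{4,3,2,1,4} = 0
G(19) = mex{0,4,3,2,0} = 1
G(20) = mex{1,0,4,3,1} = 2
G(21) = mex{2,1,0,0,2} = 3
G(22) = mex{3,2,1,1,3} = 0
G(23) = mex{0,3,2,2,0} = 1
G(24) = mex{1,0,3,3,1} = 2
G(25) = mex{2,1,0,4,2} = 3
G(26) = mex{3,2,1,0,3} = 4
G(27) = mex{4,3,2,1,4} = 0
G(28) = mex{0,4,3,2,0} = 1
G(29) = mex{1,0,4,3,1} = 2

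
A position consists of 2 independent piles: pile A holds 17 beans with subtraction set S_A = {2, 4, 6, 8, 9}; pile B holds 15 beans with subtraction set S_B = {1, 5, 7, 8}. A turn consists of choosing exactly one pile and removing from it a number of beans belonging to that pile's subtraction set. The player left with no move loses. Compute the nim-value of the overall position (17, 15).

3

Pile A, S = {2, 4, 6, 8, 9}:
n :  0  1  2  3  4  5  6  7  8  9 10 11 12 13 14 15 16 17
G :  0  0  1  1  2  2  3  3  4  4  5  0  0  1  1  2  2  3
G_A(17) = 3.
Pile B, S = {1, 5, 7, 8}:
G(0) = 0
G(1) = mex{0} = 1
G(2) = mex{1} = 0
G(3) = mex{0} = 1
G(4) = mex{1} = 0
G(5) = mex{0,0} = 1
G(6) = mex{1,1} = 0
G(7) = mex{0,0,0} = 1
G(8) = mex{1,1,1,0} = 2
G(9) = mex{2,0,0,1} = 3
G(10) = mex{3,1,1,0} = 2
G(11) = mex{2,0,0,1} = 3
G(12) = mex{3,1,1,0} = 2
G(13) = mex{2,2,0,1} = 3
G(14) = mex{3,3,1,0} = 2
G(15) = mex{2,2,2,1} = 0
G_B(15) = 0.
Combined Grundy value = 3 ⊕ 0 = 3.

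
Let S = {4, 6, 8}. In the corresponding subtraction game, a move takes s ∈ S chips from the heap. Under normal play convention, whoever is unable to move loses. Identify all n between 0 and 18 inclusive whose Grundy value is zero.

n :  0  1  2  3  4  5  6  7  8  9 10 11 12 13 14 15 16 17 18
G :  0  0  0  0  1  1  1  1  2  2  2  2  0  0  0  0  1  1  1
P-positions are exactly the n with G(n) = 0.

0, 1, 2, 3, 12, 13, 14, 15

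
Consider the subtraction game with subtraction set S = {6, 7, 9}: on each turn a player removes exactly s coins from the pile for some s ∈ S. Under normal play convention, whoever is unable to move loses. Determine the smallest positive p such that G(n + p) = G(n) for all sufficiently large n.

15

n :  0  1  2  3  4  5  6  7  8  9 10 11 12 13 14 15 16 17 18 19 20 21 22 23 24 25 26 27 28 29 30 31
G :  0  0  0  0  0  0  1  1  1  1  1  1  2  2  2  0  0  0  0  0  0  1  1  1  1  1  1  2  2  2  0  0
G(n+15) = G(n) holds for n = 0,…,8 (a full window of length max(S) = 9), so the sequence is purely periodic with period 15.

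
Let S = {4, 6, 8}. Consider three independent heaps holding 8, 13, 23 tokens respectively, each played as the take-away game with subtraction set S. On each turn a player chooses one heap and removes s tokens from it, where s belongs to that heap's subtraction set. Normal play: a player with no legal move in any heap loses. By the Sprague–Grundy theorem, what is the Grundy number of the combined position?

All heaps use S = {4, 6, 8}:
G(0) = 0
G(1) = mex{} = 0
G(2) = mex{} = 0
G(3) = mex{} = 0
G(4) = mex{0} = 1
G(5) = mex{0} = 1
G(6) = mex{0,0} = 1
G(7) = mex{0,0} = 1
G(8) = mex{1,0,0} = 2
G(9) = mex{1,0,0} = 2
G(10) = mex{1,1,0} = 2
G(11) = mex{1,1,0} = 2
G(12) = mex{2,1,1} = 0
G(13) = mex{2,1,1} = 0
G(14) = mex{2,2,1} = 0
G(15) = mex{2,2,1} = 0
G(16) = mex{0,2,2} = 1
G(17) = mex{0,2,2} = 1
G(18) = mex{0,0,2} = 1
G(19) = mex{0,0,2} = 1
G(20) = mex{1,0,0} = 2
G(21) = mex{1,0,0} = 2
G(22) = mex{1,1,0} = 2
G(23) = mex{1,1,0} = 2
Heap A: G(8) = 2.
Heap B: G(13) = 0.
Heap C: G(23) = 2.
Combined Grundy value = 2 ⊕ 0 ⊕ 2 = 0.

0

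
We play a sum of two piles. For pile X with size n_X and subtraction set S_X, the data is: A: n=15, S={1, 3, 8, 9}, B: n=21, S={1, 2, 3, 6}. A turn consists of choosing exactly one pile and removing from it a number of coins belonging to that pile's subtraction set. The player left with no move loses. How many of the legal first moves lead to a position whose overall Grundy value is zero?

3

Pile A, S = {1, 3, 8, 9}:
n :  0  1  2  3  4  5  6  7  8  9 10 11 12 13 14 15
G :  0  1  0  1  0  1  0  1  2  3  2  3  2  3  2  3
G_A(15) = 3.
Pile B, S = {1, 2, 3, 6}:
G(0) = 0
G(1) = mex{0} = 1
G(2) = mex{1,0} = 2
G(3) = mex{2,1,0} = 3
G(4) = mex{3,2,1} = 0
G(5) = mex{0,3,2} = 1
G(6) = mex{1,0,3,0} = 2
G(7) = mex{2,1,0,1} = 3
G(8) = mex{3,2,1,2} = 0
G(9) = mex{0,3,2,3} = 1
G(10) = mex{1,0,3,0} = 2
G(11) = mex{2,1,0,1} = 3
G(12) = mex{3,2,1,2} = 0
G(13) = mex{0,3,2,3} = 1
G(14) = mex{1,0,3,0} = 2
G(15) = mex{2,1,0,1} = 3
G(16) = mex{3,2,1,2} = 0
G(17) = mex{0,3,2,3} = 1
G(18) = mex{1,0,3,0} = 2
G(19) = mex{2,1,0,1} = 3
G(20) = mex{3,2,1,2} = 0
G(21) = mex{0,3,2,3} = 1
G_B(21) = 1.
Combined Grundy value = 3 ⊕ 1 = 2.
A winning move leaves total XOR = 0, i.e. changes one component's Grundy value g to g ⊕ X where X is the current total.
Pile A: need g' = 3⊕2 = 1. Options: 15−1→G=2, 15−3→G=2, 15−8→G=1, 15−9→G=0. Hits: 1.
Pile B: need g' = 1⊕2 = 3. Options: 21−1→G=0, 21−2→G=3, 21−3→G=2, 21−6→G=3. Hits: 2.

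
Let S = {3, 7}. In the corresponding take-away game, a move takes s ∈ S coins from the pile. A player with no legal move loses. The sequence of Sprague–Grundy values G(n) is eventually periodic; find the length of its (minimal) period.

G(0) = 0
G(1) = mex{} = 0
G(2) = mex{} = 0
G(3) = mex{0} = 1
G(4) = mex{0} = 1
G(5) = mex{0} = 1
G(6) = mex{1} = 0
G(7) = mex{1,0} = 2
G(8) = mex{1,0} = 2
G(9) = mex{0,0} = 1
G(10) = mex{2,1} = 0
G(11) = mex{2,1} = 0
G(12) = mex{1,1} = 0
G(13) = mex{0,0} = 1
G(14) = mex{0,2} = 1
G(15) = mex{0,2} = 1
G(16) = mex{1,1} = 0
G(17) = mex{1,0} = 2
G(18) = mex{1,0} = 2
G(19) = mex{0,0} = 1
G(20) = mex{2,1} = 0
G(21) = mex{2,1} = 0
G(n+10) = G(n) holds for n = 0,…,6 (a full window of length max(S) = 7), so the sequence is purely periodic with period 10.

10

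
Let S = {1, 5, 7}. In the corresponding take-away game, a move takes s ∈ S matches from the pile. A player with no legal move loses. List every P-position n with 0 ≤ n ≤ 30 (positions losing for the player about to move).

n :  0  1  2  3  4  5  6  7  8  9 10 11 12 13 14 15 16 17 18 19 20 21 22 23 24 25 26 27 28 29 30
G :  0  1  0  1  0  1  0  1  0  1  0  1  0  1  0  1  0  1  0  1  0  1  0  1  0  1  0  1  0  1  0
P-positions are exactly the n with G(n) = 0.

0, 2, 4, 6, 8, 10, 12, 14, 16, 18, 20, 22, 24, 26, 28, 30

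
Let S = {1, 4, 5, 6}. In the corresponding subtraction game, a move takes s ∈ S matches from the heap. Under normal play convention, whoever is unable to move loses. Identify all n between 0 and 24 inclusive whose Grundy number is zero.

0, 2, 9, 11, 18, 20

G(0) = 0
G(1) = mex{0} = 1
G(2) = mex{1} = 0
G(3) = mex{0} = 1
G(4) = mex{1,0} = 2
G(5) = mex{2,1,0} = 3
G(6) = mex{3,0,1,0} = 2
G(7) = mex{2,1,0,1} = 3
G(8) = mex{3,2,1,0} = 4
G(9) = mex{4,3,2,1} = 0
G(10) = mex{0,2,3,2} = 1
G(11) = mex{1,3,2,3} = 0
G(12) = mex{0,4,3,2} = 1
G(13) = mex{1,0,4,3} = 2
G(14) = mex{2,1,0,4} = 3
G(15) = mex{3,0,1,0} = 2
G(16) = mex{2,1,0,1} = 3
G(17) = mex{3,2,1,0} = 4
G(18) = mex{4,3,2,1} = 0
G(19) = mex{0,2,3,2} = 1
G(20) = mex{1,3,2,3} = 0
G(21) = mex{0,4,3,2} = 1
G(22) = mex{1,0,4,3} = 2
G(23) = mex{2,1,0,4} = 3
G(24) = mex{3,0,1,0} = 2
P-positions are exactly the n with G(n) = 0.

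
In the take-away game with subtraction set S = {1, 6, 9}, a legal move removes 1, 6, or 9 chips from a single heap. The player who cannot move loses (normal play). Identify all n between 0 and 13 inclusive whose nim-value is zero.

n :  0  1  2  3  4  5  6  7  8  9 10 11 12 13
G :  0  1  0  1  0  1  2  0  1  2  3  2  0  1
P-positions are exactly the n with G(n) = 0.

0, 2, 4, 7, 12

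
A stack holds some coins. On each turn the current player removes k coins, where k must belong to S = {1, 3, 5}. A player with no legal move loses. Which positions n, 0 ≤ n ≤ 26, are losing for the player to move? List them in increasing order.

0, 2, 4, 6, 8, 10, 12, 14, 16, 18, 20, 22, 24, 26

G(0) = 0
G(1) = mex{0} = 1
G(2) = mex{1} = 0
G(3) = mex{0,0} = 1
G(4) = mex{1,1} = 0
G(5) = mex{0,0,0} = 1
G(6) = mex{1,1,1} = 0
G(7) = mex{0,0,0} = 1
G(8) = mex{1,1,1} = 0
G(9) = mex{0,0,0} = 1
G(10) = mex{1,1,1} = 0
G(11) = mex{0,0,0} = 1
G(12) = mex{1,1,1} = 0
G(13) = mex{0,0,0} = 1
G(14) = mex{1,1,1} = 0
G(15) = mex{0,0,0} = 1
G(16) = mex{1,1,1} = 0
G(17) = mex{0,0,0} = 1
G(18) = mex{1,1,1} = 0
G(19) = mex{0,0,0} = 1
G(20) = mex{1,1,1} = 0
G(21) = mex{0,0,0} = 1
G(22) = mex{1,1,1} = 0
G(23) = mex{0,0,0} = 1
G(24) = mex{1,1,1} = 0
G(25) = mex{0,0,0} = 1
G(26) = mex{1,1,1} = 0
P-positions are exactly the n with G(n) = 0.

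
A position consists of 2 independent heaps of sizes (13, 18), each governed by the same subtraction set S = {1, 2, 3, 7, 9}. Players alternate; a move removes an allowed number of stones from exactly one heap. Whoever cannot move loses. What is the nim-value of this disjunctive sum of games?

All heaps use S = {1, 2, 3, 7, 9}:
n :  0  1  2  3  4  5  6  7  8  9 10 11 12 13 14 15 16 17 18
G :  0  1  2  3  0  1  2  3  0  1  2  3  0  1  2  3  0  1  2
Heap A: G(13) = 1.
Heap B: G(18) = 2.
Combined Grundy value = 1 ⊕ 2 = 3.

3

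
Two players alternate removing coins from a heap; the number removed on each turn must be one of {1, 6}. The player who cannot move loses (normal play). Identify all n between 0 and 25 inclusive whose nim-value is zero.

0, 2, 4, 7, 9, 11, 14, 16, 18, 21, 23, 25

n :  0  1  2  3  4  5  6  7  8  9 10 11 12 13 14 15 16 17 18 19 20 21 22 23 24 25
G :  0  1  0  1  0  1  2  0  1  0  1  0  1  2  0  1  0  1  0  1  2  0  1  0  1  0
P-positions are exactly the n with G(n) = 0.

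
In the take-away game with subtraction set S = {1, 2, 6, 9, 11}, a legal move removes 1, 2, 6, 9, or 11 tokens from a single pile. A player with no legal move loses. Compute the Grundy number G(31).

1

n :  0  1  2  3  4  5  6  7  8  9 10 11 12 13 14 15 16 17 18 19 20 21 22 23 24 25 26 27 28 29 30 31
G :  0  1  2  0  1  2  3  0  1  2  0  1  2  3  4  0  1  2  3  4  0  1  2  0  1  2  3  0  1  2  0  1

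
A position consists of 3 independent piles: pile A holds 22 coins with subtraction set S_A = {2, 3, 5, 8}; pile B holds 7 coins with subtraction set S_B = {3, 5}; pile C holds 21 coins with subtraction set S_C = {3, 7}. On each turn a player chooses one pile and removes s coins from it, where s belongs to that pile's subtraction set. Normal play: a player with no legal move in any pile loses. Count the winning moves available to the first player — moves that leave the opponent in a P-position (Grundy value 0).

2

Pile A, S = {2, 3, 5, 8}:
n :  0  1  2  3  4  5  6  7  8  9 10 11 12 13 14 15 16 17 18 19 20 21 22
G :  0  0  1  1  2  2  3  0  4  1  3  0  4  1  2  2  3  0  0  1  1  2  3
G_A(22) = 3.
Pile B, S = {3, 5}:
G(0) = 0
G(1) = mex{} = 0
G(2) = mex{} = 0
G(3) = mex{0} = 1
G(4) = mex{0} = 1
G(5) = mex{0,0} = 1
G(6) = mex{1,0} = 2
G(7) = mex{1,0} = 2
G_B(7) = 2.
Pile C, S = {3, 7}:
G(0) = 0
G(1) = mex{} = 0
G(2) = mex{} = 0
G(3) = mex{0} = 1
G(4) = mex{0} = 1
G(5) = mex{0} = 1
G(6) = mex{1} = 0
G(7) = mex{1,0} = 2
G(8) = mex{1,0} = 2
G(9) = mex{0,0} = 1
G(10) = mex{2,1} = 0
G(11) = mex{2,1} = 0
G(12) = mex{1,1} = 0
G(13) = mex{0,0} = 1
G(14) = mex{0,2} = 1
G(15) = mex{0,2} = 1
G(16) = mex{1,1} = 0
G(17) = mex{1,0} = 2
G(18) = mex{1,0} = 2
G(19) = mex{0,0} = 1
G(20) = mex{2,1} = 0
G(21) = mex{2,1} = 0
G_C(21) = 0.
Combined Grundy value = 3 ⊕ 2 ⊕ 0 = 1.
A winning move leaves total XOR = 0, i.e. changes one component's Grundy value g to g ⊕ X where X is the current total.
Pile A: need g' = 3⊕1 = 2. Options: 22−2→G=1, 22−3→G=1, 22−5→G=0, 22−8→G=2. Hits: 1.
Pile B: need g' = 2⊕1 = 3. Options: 7−3→G=1, 7−5→G=0. Hits: 0.
Pile C: need g' = 0⊕1 = 1. Options: 21−3→G=2, 21−7→G=1. Hits: 1.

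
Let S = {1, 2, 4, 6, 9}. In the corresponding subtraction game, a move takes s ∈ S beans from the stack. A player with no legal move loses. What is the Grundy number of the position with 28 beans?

G(0) = 0
G(1) = mex{0} = 1
G(2) = mex{1,0} = 2
G(3) = mex{2,1} = 0
G(4) = mex{0,2,0} = 1
G(5) = mex{1,0,1} = 2
G(6) = mex{2,1,2,0} = 3
G(7) = mex{3,2,0,1} = 4
G(8) = mex{4,3,1,2} = 0
G(9) = mex{0,4,2,0,0} = 1
G(10) = mex{1,0,3,1,1} = 2
G(11) = mex{2,1,4,2,2} = 0
G(12) = mex{0,2,0,3,0} = 1
G(13) = mex{1,0,1,4,1} = 2
G(14) = mex{2,1,2,0,2} = 3
G(15) = mex{3,2,0,1,3} = 4
G(16) = mex{4,3,1,2,4} = 0
G(17) = mex{0,4,2,0,0} = 1
G(18) = mex{1,0,3,1,1} = 2
G(19) = mex{2,1,4,2,2} = 0
G(20) = mex{0,2,0,3,0} = 1
G(21) = mex{1,0,1,4,1} = 2
G(22) = mex{2,1,2,0,2} = 3
G(23) = mex{3,2,0,1,3} = 4
G(24) = mex{4,3,1,2,4} = 0
G(25) = mex{0,4,2,0,0} = 1
G(26) = mex{1,0,3,1,1} = 2
G(27) = mex{2,1,4,2,2} = 0
G(28) = mex{0,2,0,3,0} = 1

1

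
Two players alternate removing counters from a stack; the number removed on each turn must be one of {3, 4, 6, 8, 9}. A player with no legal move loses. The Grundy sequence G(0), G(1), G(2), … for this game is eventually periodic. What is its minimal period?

G(0) = 0
G(1) = mex{} = 0
G(2) = mex{} = 0
G(3) = mex{0} = 1
G(4) = mex{0,0} = 1
G(5) = mex{0,0} = 1
G(6) = mex{1,0,0} = 2
G(7) = mex{1,1,0} = 2
G(8) = mex{1,1,0,0} = 2
G(9) = mex{2,1,1,0,0} = 3
G(10) = mex{2,2,1,0,0} = 3
G(11) = mex{2,2,1,1,0} = 3
G(12) = mex{3,2,2,1,1} = 0
G(13) = mex{3,3,2,1,1} = 0
G(14) = mex{3,3,2,2,1} = 0
G(15) = mex{0,3,3,2,2} = 1
G(16) = mex{0,0,3,2,2} = 1
G(17) = mex{0,0,3,3,2} = 1
G(18) = mex{1,0,0,3,3} = 2
G(19) = mex{1,1,0,3,3} = 2
G(20) = mex{1,1,0,0,3} = 2
G(21) = mex{2,1,1,0,0} = 3
G(22) = mex{2,2,1,0,0} = 3
G(23) = mex{2,2,1,1,0} = 3
G(24) = mex{3,2,2,1,1} = 0
G(25) = mex{3,3,2,1,1} = 0
G(n+12) = G(n) holds for n = 0,…,8 (a full window of length max(S) = 9), so the sequence is purely periodic with period 12.

12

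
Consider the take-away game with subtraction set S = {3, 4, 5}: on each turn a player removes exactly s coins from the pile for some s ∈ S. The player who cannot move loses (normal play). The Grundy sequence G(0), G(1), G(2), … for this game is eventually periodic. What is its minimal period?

8

n :  0  1  2  3  4  5  6  7  8  9 10 11 12 13 14 15 16 17
G :  0  0  0  1  1  1  2  2  0  0  0  1  1  1  2  2  0  0
G(n+8) = G(n) holds for n = 0,…,4 (a full window of length max(S) = 5), so the sequence is purely periodic with period 8.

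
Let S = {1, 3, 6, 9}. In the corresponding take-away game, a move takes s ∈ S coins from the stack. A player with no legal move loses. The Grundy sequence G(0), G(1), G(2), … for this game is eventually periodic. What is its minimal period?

n :  0  1  2  3  4  5  6  7  8  9 10 11 12 13 14 15 16 17 18 19 20 21 22 23 24 25
G :  0  1  0  1  0  1  2  3  2  3  2  3  0  1  0  1  0  1  2  3  2  3  2  3  0  1
G(n+12) = G(n) holds for n = 0,…,8 (a full window of length max(S) = 9), so the sequence is purely periodic with period 12.

12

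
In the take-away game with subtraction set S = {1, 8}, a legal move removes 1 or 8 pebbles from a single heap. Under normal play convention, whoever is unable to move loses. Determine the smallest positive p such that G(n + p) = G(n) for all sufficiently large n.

9

n :  0  1  2  3  4  5  6  7  8  9 10 11 12 13 14 15 16 17 18 19
G :  0  1  0  1  0  1  0  1  2  0  1  0  1  0  1  0  1  2  0  1
G(n+9) = G(n) holds for n = 0,…,7 (a full window of length max(S) = 8), so the sequence is purely periodic with period 9.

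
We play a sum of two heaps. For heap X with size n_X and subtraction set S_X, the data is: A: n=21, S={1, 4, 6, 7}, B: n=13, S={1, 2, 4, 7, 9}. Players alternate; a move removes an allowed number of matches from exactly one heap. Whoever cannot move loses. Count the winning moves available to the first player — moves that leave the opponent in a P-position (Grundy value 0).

Heap A, S = {1, 4, 6, 7}:
n :  0  1  2  3  4  5  6  7  8  9 10 11 12 13 14 15 16 17 18 19 20 21
G :  0  1  0  1  2  0  1  2  3  2  0  1  2  0  1  0  1  2  0  1  2  3
G_A(21) = 3.
Heap B, S = {1, 2, 4, 7, 9}:
n :  0  1  2  3  4  5  6  7  8  9 10 11 12 13
G :  0  1  2  0  1  2  0  1  2  3  4  0  1  2
G_B(13) = 2.
Combined Grundy value = 3 ⊕ 2 = 1.
A winning move leaves total XOR = 0, i.e. changes one component's Grundy value g to g ⊕ X where X is the current total.
Heap A: need g' = 3⊕1 = 2. Options: 21−1→G=2, 21−4→G=2, 21−6→G=0, 21−7→G=1. Hits: 2.
Heap B: need g' = 2⊕1 = 3. Options: 13−1→G=1, 13−2→G=0, 13−4→G=3, 13−7→G=0, 13−9→G=1. Hits: 1.

3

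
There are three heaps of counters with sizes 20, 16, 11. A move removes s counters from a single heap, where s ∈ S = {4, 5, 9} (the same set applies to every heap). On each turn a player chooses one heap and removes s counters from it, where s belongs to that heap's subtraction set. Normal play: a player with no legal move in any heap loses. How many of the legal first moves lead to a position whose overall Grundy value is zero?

4

All heaps use S = {4, 5, 9}:
G(0) = 0
G(1) = mex{} = 0
G(2) = mex{} = 0
G(3) = mex{} = 0
G(4) = mex{0} = 1
G(5) = mex{0,0} = 1
G(6) = mex{0,0} = 1
G(7) = mex{0,0} = 1
G(8) = mex{1,0} = 2
G(9) = mex{1,1,0} = 2
G(10) = mex{1,1,0} = 2
G(11) = mex{1,1,0} = 2
G(12) = mex{2,1,0} = 3
G(13) = mex{2,2,1} = 0
G(14) = mex{2,2,1} = 0
G(15) = mex{2,2,1} = 0
G(16) = mex{3,2,1} = 0
G(17) = mex{0,3,2} = 1
G(18) = mex{0,0,2} = 1
G(19) = mex{0,0,2} = 1
G(20) = mex{0,0,2} = 1
Heap A: G(20) = 1.
Heap B: G(16) = 0.
Heap C: G(11) = 2.
Combined Grundy value = 1 ⊕ 0 ⊕ 2 = 3.
A winning move leaves total XOR = 0, i.e. changes one component's Grundy value g to g ⊕ X where X is the current total.
Heap A: need g' = 1⊕3 = 2. Options: 20−4→G=0, 20−5→G=0, 20−9→G=2. Hits: 1.
Heap B: need g' = 0⊕3 = 3. Options: 16−4→G=3, 16−5→G=2, 16−9→G=1. Hits: 1.
Heap C: need g' = 2⊕3 = 1. Options: 11−4→G=1, 11−5→G=1, 11−9→G=0. Hits: 2.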